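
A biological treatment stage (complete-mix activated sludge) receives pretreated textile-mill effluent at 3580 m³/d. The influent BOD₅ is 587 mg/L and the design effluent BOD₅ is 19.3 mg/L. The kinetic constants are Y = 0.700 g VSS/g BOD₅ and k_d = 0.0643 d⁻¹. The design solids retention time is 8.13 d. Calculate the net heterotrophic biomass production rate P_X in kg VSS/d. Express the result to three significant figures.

Y_obs = Y / (1 + k_d θ_c) = 0.700 / (1 + 0.0643 × 8.13) = 0.700 / 1.523 = 0.4597.
ΔS = 587 − 19.3 = 567.7 mg/L, so the substrate removal rate is 3580 × 567.7/1000 = 2032 kg BOD₅/d.
Biomass produced: P_X = Y_obs·Q·ΔS = 0.4597 × 2032 ≈ 934.3 kg VSS/d.

P_X ≈ 934 kg VSS/d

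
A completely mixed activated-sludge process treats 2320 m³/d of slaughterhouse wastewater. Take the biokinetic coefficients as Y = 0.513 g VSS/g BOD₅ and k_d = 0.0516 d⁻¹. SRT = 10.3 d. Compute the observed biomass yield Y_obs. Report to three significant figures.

Y_obs = Y / (1 + k_d θ_c) = 0.513 / (1 + 0.0516 × 10.3) = 0.513 / 1.531 = 0.3350.

Y_obs ≈ 0.335 g VSS/g BOD₅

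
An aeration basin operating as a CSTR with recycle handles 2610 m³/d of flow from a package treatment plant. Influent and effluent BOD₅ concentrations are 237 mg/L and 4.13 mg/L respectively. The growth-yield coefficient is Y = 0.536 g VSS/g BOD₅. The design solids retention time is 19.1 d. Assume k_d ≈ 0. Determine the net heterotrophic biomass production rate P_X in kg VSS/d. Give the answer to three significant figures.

Since k_d ≈ 0, Y_obs = Y = 0.536 g VSS/g BOD₅.
Substrate removed = Q·(S₀ − S) = 2610 m³/d × (237 − 4.13) g/m³ = 6.08×10^5 g/d = 607.8 kg/d.
So the net sludge growth is P_X = 0.5360 × 607.8 = 325.8 kg VSS/d.

P_X ≈ 326 kg VSS/d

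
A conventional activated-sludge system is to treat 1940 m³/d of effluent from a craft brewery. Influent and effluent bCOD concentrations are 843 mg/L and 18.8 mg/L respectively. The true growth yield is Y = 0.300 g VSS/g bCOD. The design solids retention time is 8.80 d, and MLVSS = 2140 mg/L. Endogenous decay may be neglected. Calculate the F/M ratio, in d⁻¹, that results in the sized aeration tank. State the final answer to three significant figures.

F/M ≈ 0.387 d⁻¹

V·X = Y·Q·ΔS·θ_c gives V = 0.300 × 1940 × (843 − 18.8) × 8.80 / 2140 = 1973 m³.
Food-to-microorganism ratio F/M = Q S₀ / (V X) = 1940 × 843 / (1973 × 2140) = 0.3874 d⁻¹.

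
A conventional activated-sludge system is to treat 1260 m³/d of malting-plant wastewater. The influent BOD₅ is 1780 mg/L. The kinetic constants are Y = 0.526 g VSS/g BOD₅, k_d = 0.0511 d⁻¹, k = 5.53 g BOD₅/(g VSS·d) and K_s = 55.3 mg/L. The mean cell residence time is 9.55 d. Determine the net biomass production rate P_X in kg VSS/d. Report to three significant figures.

P_X ≈ 791 kg VSS/d

From the Monod/SRT balance for a CMAS, S = K_s·(1+k_d θ_c)/[θ_c·(Y k − k_d) − 1] = 55.3 × (1 + 0.0511 × 9.55) / [9.55 × (0.526 × 5.53 − 0.0511) − 1] = 82.29 / 26.29 = 3.130 mg/L.
Correct the yield for decay: Y_obs = Y/(1 + k_d θ_c) = 0.526 / (1 + 0.0511 × 9.55) = 0.526 / 1.488 = 0.3535.
Substrate removed = Q·(S₀ − S) = 1260 m³/d × (1780 − 3.13) g/m³ = 2.24×10^6 g/d = 2239 kg/d.
P_X = Y_obs · Q(S₀ − S) = 0.3535 × 2239 = 791.4 kg VSS/d.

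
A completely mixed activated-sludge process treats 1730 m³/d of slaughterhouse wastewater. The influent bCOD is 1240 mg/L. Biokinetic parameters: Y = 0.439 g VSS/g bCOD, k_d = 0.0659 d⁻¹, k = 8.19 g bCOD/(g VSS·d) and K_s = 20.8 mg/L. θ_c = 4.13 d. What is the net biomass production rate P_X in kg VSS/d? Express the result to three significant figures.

P_X ≈ 739 kg VSS/d

For a completely mixed reactor with recycle the Lawrence–McCarty relation gives S = K_s·(1 + k_d·θ_c) / [θ_c·(Y·k − k_d) − 1] = 20.8 × (1 + 0.0659 × 4.13) / [4.13 × (0.439 × 8.19 − 0.0659) − 1] = 26.46 / 13.58 = 1.949 mg/L.
Y_obs = Y / (1 + k_d θ_c) = 0.439 / (1 + 0.0659 × 4.13) = 0.439 / 1.272 = 0.3451.
Q·(S₀ − S) = 1730 × (1240 − 1.95) × 10⁻³ = 2142 kg/d removed.
Net biomass production P_X = Y_obs × Q·(S₀ − S) = 0.3451 × 2142 = 739.1 kg VSS/d.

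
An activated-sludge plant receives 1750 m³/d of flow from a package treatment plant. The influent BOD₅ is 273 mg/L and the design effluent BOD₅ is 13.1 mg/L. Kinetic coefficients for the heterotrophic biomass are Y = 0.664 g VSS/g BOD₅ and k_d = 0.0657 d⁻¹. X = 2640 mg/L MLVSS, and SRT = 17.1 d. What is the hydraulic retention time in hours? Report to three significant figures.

Rearranging the biomass balance for a CMAS with decay, V = Y·Q·ΔS·θ_c / [X·(1+k_d θ_c)] = 0.664 × 1750 × (273 − 13.1) × 17.1 / [2640 × (1 + 0.0657 × 17.1)] = 5.16×10^6 / 5606 = 921.2 m³.
τ = V/Q = 921.2/1750 = 0.5264 d, or 12.63 h.

τ ≈ 12.6 h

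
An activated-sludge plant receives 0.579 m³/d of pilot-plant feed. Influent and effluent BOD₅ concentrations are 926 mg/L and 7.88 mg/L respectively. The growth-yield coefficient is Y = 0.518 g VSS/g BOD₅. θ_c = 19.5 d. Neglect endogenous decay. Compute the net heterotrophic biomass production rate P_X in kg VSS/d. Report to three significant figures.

Since k_d ≈ 0, Y_obs = Y = 0.518 g VSS/g BOD₅.
Q·(S₀ − S) = 0.579 × (926 − 7.88) × 10⁻³ = 0.5316 kg/d removed.
So the net sludge growth is P_X = 0.5180 × 0.5316 = 0.2754 kg VSS/d.

P_X ≈ 0.275 kg VSS/d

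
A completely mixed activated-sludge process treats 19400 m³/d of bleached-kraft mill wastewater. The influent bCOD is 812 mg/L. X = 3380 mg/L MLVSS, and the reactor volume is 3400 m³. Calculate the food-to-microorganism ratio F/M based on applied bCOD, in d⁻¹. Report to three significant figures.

F/M = applied load / biomass = Q·S₀/(V·X) = 19400 × 812 / (3400 × 3380) = 1.371 d⁻¹.

F/M ≈ 1.37 d⁻¹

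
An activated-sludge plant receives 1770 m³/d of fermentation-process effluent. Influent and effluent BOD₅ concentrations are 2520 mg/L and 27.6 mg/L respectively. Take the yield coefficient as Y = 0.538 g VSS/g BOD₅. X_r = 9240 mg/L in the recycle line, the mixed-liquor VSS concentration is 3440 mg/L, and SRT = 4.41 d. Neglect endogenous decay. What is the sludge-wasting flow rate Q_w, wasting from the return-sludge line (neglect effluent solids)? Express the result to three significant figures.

Q_w ≈ 257 m³/d

V·X = Y·Q·ΔS·θ_c gives V = 0.538 × 1770 × (2520 − 27.6) × 4.41 / 3440 = 3043 m³.
θ_c = V·X/(Q_w·X_r) when wasting from the recycle, so Q_w = V·X/(θ_c·X_r) = 3043 × 3440 / (4.41 × 9240) = 256.9 m³/d.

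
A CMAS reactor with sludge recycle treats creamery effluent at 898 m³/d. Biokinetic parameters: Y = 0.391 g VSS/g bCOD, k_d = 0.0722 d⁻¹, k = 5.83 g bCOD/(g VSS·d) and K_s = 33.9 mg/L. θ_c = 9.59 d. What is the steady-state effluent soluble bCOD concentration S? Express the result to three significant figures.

S ≈ 2.84 mg/L

From the Monod/SRT balance for a CMAS, S = K_s·(1+k_d θ_c)/[θ_c·(Y k − k_d) − 1] = 33.9 × (1 + 0.0722 × 9.59) / [9.59 × (0.391 × 5.83 − 0.0722) − 1] = 57.37 / 20.17 = 2.845 mg/L.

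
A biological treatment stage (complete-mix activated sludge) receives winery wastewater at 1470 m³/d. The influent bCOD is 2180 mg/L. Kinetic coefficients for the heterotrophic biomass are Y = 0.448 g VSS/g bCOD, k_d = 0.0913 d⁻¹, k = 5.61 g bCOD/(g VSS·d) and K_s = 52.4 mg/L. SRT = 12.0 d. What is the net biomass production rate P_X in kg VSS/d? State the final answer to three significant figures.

P_X ≈ 684 kg VSS/d

Effluent substrate depends only on kinetics and SRT: S = K_s(1 + k_d θ_c) / [θ_c(Yk − k_d) − 1] = 52.4 × (1 + 0.0913 × 12.0) / [12.0 × (0.448 × 5.61 − 0.0913) − 1] = 109.8 / 28.06 = 3.913 mg/L.
Y_obs = Y / (1 + k_d θ_c) = 0.448 / (1 + 0.0913 × 12.0) = 0.448 / 2.096 = 0.2138.
ΔS = 2180 − 3.91 = 2176 mg/L, so the substrate removal rate is 1470 × 2176/1000 = 3199 kg bCOD/d.
Net biomass production P_X = Y_obs × Q·(S₀ − S) = 0.2138 × 3199 = 683.9 kg VSS/d.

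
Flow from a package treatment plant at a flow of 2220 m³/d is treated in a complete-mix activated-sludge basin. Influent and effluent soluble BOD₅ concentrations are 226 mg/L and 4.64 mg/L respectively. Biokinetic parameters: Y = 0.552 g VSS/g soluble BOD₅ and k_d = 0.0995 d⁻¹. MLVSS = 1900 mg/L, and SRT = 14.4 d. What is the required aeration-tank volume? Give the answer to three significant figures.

Steady-state biomass mass balance: V·X·(1 + k_d·θ_c) = Y·Q·(S₀ − S)·θ_c, so V = 0.552 × 2220 × (226 − 4.64) × 14.4 / [1900 × (1 + 0.0995 × 14.4)] = 3.91×10^6 / 4622 = 845.1 m³.

V ≈ 845 m³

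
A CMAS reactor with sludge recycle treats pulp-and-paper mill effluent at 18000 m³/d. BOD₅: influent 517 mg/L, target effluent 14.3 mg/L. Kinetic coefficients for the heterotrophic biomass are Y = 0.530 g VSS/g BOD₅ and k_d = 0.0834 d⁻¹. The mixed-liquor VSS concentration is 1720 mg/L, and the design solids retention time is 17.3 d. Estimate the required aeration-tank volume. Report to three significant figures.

V ≈ 19700 m³

Rearranging the biomass balance for a CMAS with decay, V = Y·Q·ΔS·θ_c / [X·(1+k_d θ_c)] = 0.530 × 18000 × (517 − 14.3) × 17.3 / [1720 × (1 + 0.0834 × 17.3)] = 8.3×10^7 / 4202 = 19746 m³.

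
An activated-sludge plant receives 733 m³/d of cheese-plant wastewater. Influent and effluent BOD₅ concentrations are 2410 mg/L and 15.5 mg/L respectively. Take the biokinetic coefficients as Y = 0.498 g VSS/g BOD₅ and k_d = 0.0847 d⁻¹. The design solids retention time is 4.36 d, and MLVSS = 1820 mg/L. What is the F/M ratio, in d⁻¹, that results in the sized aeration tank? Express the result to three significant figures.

F/M ≈ 0.635 d⁻¹

Rearranging the biomass balance for a CMAS with decay, V = Y·Q·ΔS·θ_c / [X·(1+k_d θ_c)] = 0.498 × 733 × (2410 − 15.5) × 4.36 / [1820 × (1 + 0.0847 × 4.36)] = 3.81×10^6 / 2492 = 1529 m³.
Food-to-microorganism ratio F/M = Q S₀ / (V X) = 733 × 2410 / (1529 × 1820) = 0.6347 d⁻¹.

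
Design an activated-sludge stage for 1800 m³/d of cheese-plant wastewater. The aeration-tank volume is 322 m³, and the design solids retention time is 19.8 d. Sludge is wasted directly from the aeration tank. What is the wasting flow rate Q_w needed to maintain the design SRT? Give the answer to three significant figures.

Q_w ≈ 16.3 m³/d

With mixed-liquor wasting, θ_c = V/Q_w, so Q_w = V/θ_c = 322.0/19.8 = 16.26 m³/d.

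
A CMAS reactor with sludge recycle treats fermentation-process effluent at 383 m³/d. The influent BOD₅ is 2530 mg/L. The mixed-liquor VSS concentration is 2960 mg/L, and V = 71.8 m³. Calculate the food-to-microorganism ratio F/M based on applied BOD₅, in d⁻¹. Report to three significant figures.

Food-to-microorganism ratio F/M = Q S₀ / (V X) = 383 × 2530 / (71.80 × 2960) = 4.559 d⁻¹.

F/M ≈ 4.56 d⁻¹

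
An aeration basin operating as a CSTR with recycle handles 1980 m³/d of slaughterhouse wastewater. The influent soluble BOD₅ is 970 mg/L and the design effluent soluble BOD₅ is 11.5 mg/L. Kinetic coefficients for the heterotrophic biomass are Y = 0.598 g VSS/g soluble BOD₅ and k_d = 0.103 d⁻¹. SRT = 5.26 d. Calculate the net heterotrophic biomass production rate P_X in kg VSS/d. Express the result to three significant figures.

Correct the yield for decay: Y_obs = Y/(1 + k_d θ_c) = 0.598 / (1 + 0.103 × 5.26) = 0.598 / 1.542 = 0.3879.
ΔS = 970 − 11.5 = 958.5 mg/L, so the substrate removal rate is 1980 × 958.5/1000 = 1898 kg soluble BOD₅/d.
P_X = Y_obs · Q(S₀ − S) = 0.3879 × 1898 = 736.1 kg VSS/d.

P_X ≈ 736 kg VSS/d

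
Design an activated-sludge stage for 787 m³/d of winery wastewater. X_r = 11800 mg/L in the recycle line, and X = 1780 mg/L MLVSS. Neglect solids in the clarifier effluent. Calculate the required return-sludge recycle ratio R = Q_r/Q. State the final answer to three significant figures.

R ≈ 0.178

Mass balance around the secondary clarifier (neglecting effluent solids): R = X / (X_r − X) = 1780 / (11800 − 1780) = 0.1776.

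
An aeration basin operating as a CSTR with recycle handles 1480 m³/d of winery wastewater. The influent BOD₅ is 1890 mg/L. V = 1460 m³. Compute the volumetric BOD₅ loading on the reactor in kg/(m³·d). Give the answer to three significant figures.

L_v ≈ 1.92 kg BOD₅/(m³·d)

L_v = Q S₀ / V = 1480 × 1890 × 10⁻³ / 1460 = 1.916 kg/(m³·d).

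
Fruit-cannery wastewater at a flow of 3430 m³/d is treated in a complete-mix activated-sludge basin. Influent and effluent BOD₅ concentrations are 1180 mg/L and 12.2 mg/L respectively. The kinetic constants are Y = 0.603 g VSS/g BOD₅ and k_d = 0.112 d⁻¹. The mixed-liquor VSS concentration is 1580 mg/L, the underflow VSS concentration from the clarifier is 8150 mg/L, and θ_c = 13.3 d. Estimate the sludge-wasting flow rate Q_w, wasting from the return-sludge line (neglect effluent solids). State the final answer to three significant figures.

Steady-state biomass mass balance: V·X·(1 + k_d·θ_c) = Y·Q·(S₀ − S)·θ_c, so V = 0.603 × 3430 × (1180 − 12.2) × 13.3 / [1580 × (1 + 0.112 × 13.3)] = 3.21×10^7 / 3934 = 8167 m³.
θ_c = V·X/(Q_w·X_r) when wasting from the recycle, so Q_w = V·X/(θ_c·X_r) = 8167 × 1580 / (13.3 × 8150) = 119.0 m³/d.

Q_w ≈ 119 m³/d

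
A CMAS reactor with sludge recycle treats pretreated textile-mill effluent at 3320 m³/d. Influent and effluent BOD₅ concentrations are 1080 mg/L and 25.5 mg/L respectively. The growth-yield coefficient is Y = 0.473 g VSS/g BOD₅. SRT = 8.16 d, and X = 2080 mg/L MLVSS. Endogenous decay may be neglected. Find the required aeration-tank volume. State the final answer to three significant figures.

With k_d = 0 the design equation reduces to V = Y Q (S₀−S) θ_c / X = 0.473 × 3320 × (1080 − 25.5) × 8.16 / 2080 = 6496 m³.

V ≈ 6500 m³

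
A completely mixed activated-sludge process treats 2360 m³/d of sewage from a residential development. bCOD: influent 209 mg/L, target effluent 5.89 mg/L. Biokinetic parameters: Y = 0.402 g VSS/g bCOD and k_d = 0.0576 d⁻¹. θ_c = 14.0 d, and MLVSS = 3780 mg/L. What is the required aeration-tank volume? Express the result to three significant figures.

Steady-state biomass mass balance: V·X·(1 + k_d·θ_c) = Y·Q·(S₀ − S)·θ_c, so V = 0.402 × 2360 × (209 − 5.89) × 14.0 / [3780 × (1 + 0.0576 × 14.0)] = 2.7×10^6 / 6828 = 395.1 m³.

V ≈ 395 m³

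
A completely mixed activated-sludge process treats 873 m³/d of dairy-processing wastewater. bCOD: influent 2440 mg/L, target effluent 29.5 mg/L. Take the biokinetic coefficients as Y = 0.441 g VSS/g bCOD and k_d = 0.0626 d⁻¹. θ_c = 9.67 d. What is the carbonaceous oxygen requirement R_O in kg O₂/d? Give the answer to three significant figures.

Correct the yield for decay: Y_obs = Y/(1 + k_d θ_c) = 0.441 / (1 + 0.0626 × 9.67) = 0.441 / 1.605 = 0.2747.
ΔS = 2440 − 29.5 = 2410 mg/L, so the substrate removal rate is 873 × 2410/1000 = 2104 kg bCOD/d.
Net sludge production P_X = 0.2747 × 2104 = 578.1 kg VSS/d.
Carbonaceous O₂ demand = substrate oxidised − cell-mass equivalent = 2104 − 1.42 × 578.1 = 1283 kg O₂/d.

R_O ≈ 1280 kg O₂/d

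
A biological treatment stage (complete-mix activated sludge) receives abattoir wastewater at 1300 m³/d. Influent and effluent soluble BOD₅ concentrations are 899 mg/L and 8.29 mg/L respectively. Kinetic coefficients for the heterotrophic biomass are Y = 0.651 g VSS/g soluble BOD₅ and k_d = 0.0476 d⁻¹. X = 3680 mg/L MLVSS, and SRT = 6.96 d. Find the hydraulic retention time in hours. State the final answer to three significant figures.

τ ≈ 19.8 h

Rearranging the biomass balance for a CMAS with decay, V = Y·Q·ΔS·θ_c / [X·(1+k_d θ_c)] = 0.651 × 1300 × (899 − 8.29) × 6.96 / [3680 × (1 + 0.0476 × 6.96)] = 5.25×10^6 / 4899 = 1071 m³.
Hydraulic retention time τ = V/Q = 1071 / 1300 = 0.8238 d = 19.77 h.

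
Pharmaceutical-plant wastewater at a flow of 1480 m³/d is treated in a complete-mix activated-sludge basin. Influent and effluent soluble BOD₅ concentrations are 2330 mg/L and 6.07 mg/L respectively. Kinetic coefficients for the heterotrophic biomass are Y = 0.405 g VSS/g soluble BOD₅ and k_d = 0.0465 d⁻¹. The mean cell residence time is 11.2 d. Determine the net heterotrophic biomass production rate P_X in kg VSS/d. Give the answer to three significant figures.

P_X ≈ 916 kg VSS/d

Observed yield with endogenous decay: Y_obs = Y / (1 + k_d·θ_c) = 0.405 / (1 + 0.0465 × 11.2) = 0.405 / 1.521 = 0.2663 g VSS/g soluble BOD₅.
ΔS = 2330 − 6.07 = 2324 mg/L, so the substrate removal rate is 1480 × 2324/1000 = 3439 kg soluble BOD₅/d.
Biomass produced: P_X = Y_obs·Q·ΔS = 0.2663 × 3439 ≈ 915.9 kg VSS/d.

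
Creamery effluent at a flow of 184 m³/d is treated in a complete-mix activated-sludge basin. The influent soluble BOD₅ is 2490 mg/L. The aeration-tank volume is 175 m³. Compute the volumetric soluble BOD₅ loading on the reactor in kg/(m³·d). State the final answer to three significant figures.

Volumetric loading L_v = Q·S₀ / V = 184 × 2490 g/m³ / 175.0 m³ = 2618 g/(m³·d) = 2.618 kg soluble BOD₅/(m³·d).

L_v ≈ 2.62 kg soluble BOD₅/(m³·d)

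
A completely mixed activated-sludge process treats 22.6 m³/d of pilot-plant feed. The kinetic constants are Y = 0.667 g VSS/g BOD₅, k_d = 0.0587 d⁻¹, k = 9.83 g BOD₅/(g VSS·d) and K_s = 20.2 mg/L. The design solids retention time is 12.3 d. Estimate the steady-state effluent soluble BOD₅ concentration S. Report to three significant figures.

For a completely mixed reactor with recycle the Lawrence–McCarty relation gives S = K_s·(1 + k_d·θ_c) / [θ_c·(Y·k − k_d) − 1] = 20.2 × (1 + 0.0587 × 12.3) / [12.3 × (0.667 × 9.83 − 0.0587) − 1] = 34.78 / 78.92 = 0.4407 mg/L.

S ≈ 0.441 mg/L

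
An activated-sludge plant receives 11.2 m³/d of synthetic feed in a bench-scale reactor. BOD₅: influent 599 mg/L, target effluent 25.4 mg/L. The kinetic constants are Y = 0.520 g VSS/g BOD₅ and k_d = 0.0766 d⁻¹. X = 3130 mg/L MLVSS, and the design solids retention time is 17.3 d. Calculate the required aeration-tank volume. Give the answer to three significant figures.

V ≈ 7.94 m³

Rearranging the biomass balance for a CMAS with decay, V = Y·Q·ΔS·θ_c / [X·(1+k_d θ_c)] = 0.520 × 11.2 × (599 − 25.4) × 17.3 / [3130 × (1 + 0.0766 × 17.3)] = 5.78×10^4 / 7278 = 7.941 m³.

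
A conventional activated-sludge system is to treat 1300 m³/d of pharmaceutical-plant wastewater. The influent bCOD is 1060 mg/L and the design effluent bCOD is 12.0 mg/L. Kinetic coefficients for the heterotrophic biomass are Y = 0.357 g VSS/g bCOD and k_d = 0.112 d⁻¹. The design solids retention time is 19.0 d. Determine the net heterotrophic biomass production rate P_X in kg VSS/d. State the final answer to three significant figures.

Correct the yield for decay: Y_obs = Y/(1 + k_d θ_c) = 0.357 / (1 + 0.112 × 19.0) = 0.357 / 3.128 = 0.1141.
ΔS = 1060 − 12.0 = 1048 mg/L, so the substrate removal rate is 1300 × 1048/1000 = 1362 kg bCOD/d.
So the net sludge growth is P_X = 0.1141 × 1362 = 155.5 kg VSS/d.

P_X ≈ 155 kg VSS/d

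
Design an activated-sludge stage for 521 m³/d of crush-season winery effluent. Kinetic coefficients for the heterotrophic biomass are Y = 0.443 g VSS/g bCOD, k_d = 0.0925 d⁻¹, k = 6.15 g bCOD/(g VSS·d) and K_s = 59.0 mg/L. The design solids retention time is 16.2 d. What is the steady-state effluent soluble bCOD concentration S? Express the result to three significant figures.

S ≈ 3.54 mg/L

Effluent substrate depends only on kinetics and SRT: S = K_s(1 + k_d θ_c) / [θ_c(Yk − k_d) − 1] = 59.0 × (1 + 0.0925 × 16.2) / [16.2 × (0.443 × 6.15 − 0.0925) − 1] = 147.4 / 41.64 = 3.540 mg/L.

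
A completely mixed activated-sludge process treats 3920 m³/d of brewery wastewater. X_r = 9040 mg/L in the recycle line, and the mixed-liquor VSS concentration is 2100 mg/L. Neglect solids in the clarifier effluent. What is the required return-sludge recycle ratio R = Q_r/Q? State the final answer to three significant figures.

R ≈ 0.303

R = Q_r/Q = X/(X_r − X) = 2100 / (9040 − 2100) = 0.3026.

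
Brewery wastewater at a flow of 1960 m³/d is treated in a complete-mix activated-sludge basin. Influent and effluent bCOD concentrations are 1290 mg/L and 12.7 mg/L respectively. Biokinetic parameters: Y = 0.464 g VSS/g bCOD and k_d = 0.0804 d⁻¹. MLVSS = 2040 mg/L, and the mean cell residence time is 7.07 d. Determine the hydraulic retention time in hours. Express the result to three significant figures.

τ ≈ 31.4 h

Steady-state biomass mass balance: V·X·(1 + k_d·θ_c) = Y·Q·(S₀ − S)·θ_c, so V = 0.464 × 1960 × (1290 − 12.7) × 7.07 / [2040 × (1 + 0.0804 × 7.07)] = 8.21×10^6 / 3200 = 2567 m³.
Hydraulic retention time τ = V/Q = 2567 / 1960 = 1.310 d = 31.43 h.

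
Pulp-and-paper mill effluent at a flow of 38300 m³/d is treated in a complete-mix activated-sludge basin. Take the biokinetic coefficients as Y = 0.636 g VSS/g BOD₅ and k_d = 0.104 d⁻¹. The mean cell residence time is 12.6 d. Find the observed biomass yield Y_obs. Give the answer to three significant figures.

Y_obs ≈ 0.275 g VSS/g BOD₅

Y_obs = Y / (1 + k_d θ_c) = 0.636 / (1 + 0.104 × 12.6) = 0.636 / 2.310 = 0.2753.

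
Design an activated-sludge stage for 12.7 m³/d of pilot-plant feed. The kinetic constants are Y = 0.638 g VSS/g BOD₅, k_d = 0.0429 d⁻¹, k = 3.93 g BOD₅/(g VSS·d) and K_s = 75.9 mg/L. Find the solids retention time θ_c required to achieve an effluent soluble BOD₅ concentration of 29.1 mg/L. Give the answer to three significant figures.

Specific growth rate at S = 29.1 mg/L: μ = YkS/(K_s+S) = 0.638·3.93·29.1/(75.9+29.1) = 0.6949 d⁻¹.
1/θ_c = 0.6949 − 0.0429 = 0.6520 d⁻¹, so θ_c = 1.534 d.

θ_c ≈ 1.53 d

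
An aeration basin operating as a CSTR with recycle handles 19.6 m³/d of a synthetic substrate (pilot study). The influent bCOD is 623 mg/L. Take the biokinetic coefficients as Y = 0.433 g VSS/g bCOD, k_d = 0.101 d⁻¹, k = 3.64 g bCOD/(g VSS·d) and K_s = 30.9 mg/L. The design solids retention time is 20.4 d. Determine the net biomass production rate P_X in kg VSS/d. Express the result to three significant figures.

P_X ≈ 1.72 kg VSS/d

For a completely mixed reactor with recycle the Lawrence–McCarty relation gives S = K_s·(1 + k_d·θ_c) / [θ_c·(Y·k − k_d) − 1] = 30.9 × (1 + 0.101 × 20.4) / [20.4 × (0.433 × 3.64 − 0.101) − 1] = 94.57 / 29.09 = 3.251 mg/L.
The observed yield is Y_obs = Y/(1 + k_d·θ_c) = 0.433 / (1 + 0.101 × 20.4) = 0.433 / 3.060 = 0.1415 g VSS per g bCOD removed.
Mass of bCOD removed per day: Q(S₀ − S) = 19.6 × 619.8 g/m³ = 12.15 kg/d.
So the net sludge growth is P_X = 0.1415 × 12.15 = 1.719 kg VSS/d.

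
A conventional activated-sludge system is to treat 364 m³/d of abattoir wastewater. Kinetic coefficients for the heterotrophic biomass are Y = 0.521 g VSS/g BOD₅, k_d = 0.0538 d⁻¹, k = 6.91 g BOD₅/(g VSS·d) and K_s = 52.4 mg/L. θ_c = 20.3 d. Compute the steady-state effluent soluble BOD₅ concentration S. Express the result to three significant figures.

From the Monod/SRT balance for a CMAS, S = K_s·(1+k_d θ_c)/[θ_c·(Y k − k_d) − 1] = 52.4 × (1 + 0.0538 × 20.3) / [20.3 × (0.521 × 6.91 − 0.0538) − 1] = 109.6 / 70.99 = 1.544 mg/L.

S ≈ 1.54 mg/L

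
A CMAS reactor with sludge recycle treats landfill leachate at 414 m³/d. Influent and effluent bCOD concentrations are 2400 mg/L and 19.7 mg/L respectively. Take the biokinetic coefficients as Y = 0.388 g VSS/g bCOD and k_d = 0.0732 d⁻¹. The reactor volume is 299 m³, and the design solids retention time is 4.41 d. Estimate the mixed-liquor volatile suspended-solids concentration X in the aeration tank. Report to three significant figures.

From V·X·(1 + k_d·θ_c) = Y·Q·(S₀ − S)·θ_c: X = 0.388 × 414 × (2400 − 19.7) × 4.41 / [299 × (1 + 0.0732 × 4.41)] = 4263 mg/L.

X ≈ 4260 mg/L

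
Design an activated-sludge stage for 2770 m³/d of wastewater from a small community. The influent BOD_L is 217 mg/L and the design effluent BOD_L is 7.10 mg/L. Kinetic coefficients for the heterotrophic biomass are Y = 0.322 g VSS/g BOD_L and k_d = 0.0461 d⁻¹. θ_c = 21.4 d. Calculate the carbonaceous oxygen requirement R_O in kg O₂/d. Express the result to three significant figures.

Observed yield with endogenous decay: Y_obs = Y / (1 + k_d·θ_c) = 0.322 / (1 + 0.0461 × 21.4) = 0.322 / 1.987 = 0.1621 g VSS/g BOD_L.
ΔS = 217 − 7.10 = 209.9 mg/L, so the substrate removal rate is 2770 × 209.9/1000 = 581.4 kg BOD_L/d.
Biomass synthesised: P_X = Y_obs × 581.4 = 94.24 kg VSS/d.
Carbonaceous O₂ demand = substrate oxidised − cell-mass equivalent = 581.4 − 1.42 × 94.24 = 447.6 kg O₂/d.

R_O ≈ 448 kg O₂/d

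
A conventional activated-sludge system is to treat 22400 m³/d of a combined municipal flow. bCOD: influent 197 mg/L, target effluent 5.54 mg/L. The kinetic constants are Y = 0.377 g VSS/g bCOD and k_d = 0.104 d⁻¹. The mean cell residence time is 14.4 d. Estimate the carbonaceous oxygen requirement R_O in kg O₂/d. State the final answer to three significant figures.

R_O ≈ 3370 kg O₂/d

The observed yield is Y_obs = Y/(1 + k_d·θ_c) = 0.377 / (1 + 0.104 × 14.4) = 0.377 / 2.498 = 0.1509 g VSS per g bCOD removed.
Mass of bCOD removed per day: Q(S₀ − S) = 22400 × 191.5 g/m³ = 4289 kg/d.
P_X = Y_obs·Q·(S₀ − S) = 0.1509 × 4289 = 647.4 kg VSS/d.
R_O = Q·ΔS − 1.42 P_X = 4289 − 919.2 = 3369 kg O₂/d.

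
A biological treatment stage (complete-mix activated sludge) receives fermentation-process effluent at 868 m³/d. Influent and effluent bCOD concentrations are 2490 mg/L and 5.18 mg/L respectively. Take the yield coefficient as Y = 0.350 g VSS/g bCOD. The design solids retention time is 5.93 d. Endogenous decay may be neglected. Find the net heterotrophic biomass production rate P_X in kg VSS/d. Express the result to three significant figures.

P_X ≈ 755 kg VSS/d

Since k_d ≈ 0, Y_obs = Y = 0.350 g VSS/g bCOD.
Mass of bCOD removed per day: Q(S₀ − S) = 868 × 2485 g/m³ = 2157 kg/d.
P_X = Y_obs · Q(S₀ − S) = 0.3500 × 2157 = 754.9 kg VSS/d.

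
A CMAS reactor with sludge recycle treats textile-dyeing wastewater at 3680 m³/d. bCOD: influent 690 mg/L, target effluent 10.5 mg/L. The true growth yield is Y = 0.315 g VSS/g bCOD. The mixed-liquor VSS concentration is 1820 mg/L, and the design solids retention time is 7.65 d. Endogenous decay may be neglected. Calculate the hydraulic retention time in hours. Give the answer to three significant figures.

Biomass mass balance (decay neglected): V·X = Y·Q·(S₀ − S)·θ_c, so V = 0.315 × 3680 × (690 − 10.5) × 7.65 / 1820 = 3311 m³.
Hydraulic retention time τ = V/Q = 3311 / 3680 = 0.8997 d = 21.59 h.

τ ≈ 21.6 h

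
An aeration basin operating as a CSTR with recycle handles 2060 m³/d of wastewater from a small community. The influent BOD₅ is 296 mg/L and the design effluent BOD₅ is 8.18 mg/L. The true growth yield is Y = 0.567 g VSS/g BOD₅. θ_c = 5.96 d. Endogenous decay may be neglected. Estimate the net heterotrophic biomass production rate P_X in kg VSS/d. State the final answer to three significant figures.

No decay correction is needed, so Y_obs = Y = 0.567.
Q·(S₀ − S) = 2060 × (296 − 8.18) × 10⁻³ = 592.9 kg/d removed.
P_X = Y_obs · Q(S₀ − S) = 0.5670 × 592.9 = 336.2 kg VSS/d.

P_X ≈ 336 kg VSS/d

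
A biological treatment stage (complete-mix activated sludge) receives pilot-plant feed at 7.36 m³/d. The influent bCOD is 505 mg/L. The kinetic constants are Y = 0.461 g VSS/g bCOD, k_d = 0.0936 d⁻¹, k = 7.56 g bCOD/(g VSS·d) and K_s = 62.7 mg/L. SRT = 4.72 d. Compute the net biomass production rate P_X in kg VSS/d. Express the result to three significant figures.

For a completely mixed reactor with recycle the Lawrence–McCarty relation gives S = K_s·(1 + k_d·θ_c) / [θ_c·(Y·k − k_d) − 1] = 62.7 × (1 + 0.0936 × 4.72) / [4.72 × (0.461 × 7.56 − 0.0936) − 1] = 90.40 / 15.01 = 6.023 mg/L.
The observed yield is Y_obs = Y/(1 + k_d·θ_c) = 0.461 / (1 + 0.0936 × 4.72) = 0.461 / 1.442 = 0.3197 g VSS per g bCOD removed.
ΔS = 505 − 6.02 = 499.0 mg/L, so the substrate removal rate is 7.36 × 499.0/1000 = 3.672 kg bCOD/d.
Net biomass production P_X = Y_obs × Q·(S₀ − S) = 0.3197 × 3.672 = 1.174 kg VSS/d.

P_X ≈ 1.17 kg VSS/d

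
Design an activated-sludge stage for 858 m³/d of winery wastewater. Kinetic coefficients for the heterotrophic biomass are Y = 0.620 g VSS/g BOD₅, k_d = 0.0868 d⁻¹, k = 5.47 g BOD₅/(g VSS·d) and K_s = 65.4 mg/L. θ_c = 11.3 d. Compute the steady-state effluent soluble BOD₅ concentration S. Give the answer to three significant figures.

From the Monod/SRT balance for a CMAS, S = K_s·(1+k_d θ_c)/[θ_c·(Y k − k_d) − 1] = 65.4 × (1 + 0.0868 × 11.3) / [11.3 × (0.620 × 5.47 − 0.0868) − 1] = 129.5 / 36.34 = 3.565 mg/L.

S ≈ 3.56 mg/L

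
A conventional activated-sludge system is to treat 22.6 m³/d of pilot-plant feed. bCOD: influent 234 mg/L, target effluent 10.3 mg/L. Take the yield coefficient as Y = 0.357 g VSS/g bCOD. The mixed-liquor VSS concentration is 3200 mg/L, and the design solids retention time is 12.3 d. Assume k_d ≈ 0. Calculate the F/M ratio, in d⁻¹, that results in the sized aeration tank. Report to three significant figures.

With k_d = 0 the design equation reduces to V = Y Q (S₀−S) θ_c / X = 0.357 × 22.6 × (234 − 10.3) × 12.3 / 3200 = 6.937 m³.
Food-to-microorganism ratio F/M = Q S₀ / (V X) = 22.6 × 234 / (6.937 × 3200) = 0.2382 d⁻¹.

F/M ≈ 0.238 d⁻¹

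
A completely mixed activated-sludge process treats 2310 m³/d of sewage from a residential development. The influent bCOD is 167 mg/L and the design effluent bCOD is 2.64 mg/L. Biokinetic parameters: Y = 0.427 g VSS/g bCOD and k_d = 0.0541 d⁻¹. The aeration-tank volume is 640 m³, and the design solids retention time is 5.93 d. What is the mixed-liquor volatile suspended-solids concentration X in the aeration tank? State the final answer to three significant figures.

X ≈ 1140 mg/L

X = Y·Q·ΔS·θ_c / [V·(1 + k_d θ_c)] = 0.427 × 2310 × (167 − 2.64) × 5.93 / [640 × (1 + 0.0541 × 5.93)] = 1137 mg/L.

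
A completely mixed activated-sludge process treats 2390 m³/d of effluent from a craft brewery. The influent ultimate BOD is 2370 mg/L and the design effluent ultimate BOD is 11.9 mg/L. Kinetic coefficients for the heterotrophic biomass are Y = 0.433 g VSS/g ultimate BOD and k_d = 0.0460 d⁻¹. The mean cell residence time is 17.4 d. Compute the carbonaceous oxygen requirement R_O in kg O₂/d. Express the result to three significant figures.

R_O ≈ 3710 kg O₂/d

The observed yield is Y_obs = Y/(1 + k_d·θ_c) = 0.433 / (1 + 0.0460 × 17.4) = 0.433 / 1.800 = 0.2405 g VSS per g ultimate BOD removed.
Substrate removed = Q·(S₀ − S) = 2390 m³/d × (2370 − 11.9) g/m³ = 5.64×10^6 g/d = 5636 kg/d.
Net sludge production P_X = 0.2405 × 5636 = 1355 kg VSS/d.
R_O = Q·ΔS − 1.42 P_X = 5636 − 1925 = 3711 kg O₂/d.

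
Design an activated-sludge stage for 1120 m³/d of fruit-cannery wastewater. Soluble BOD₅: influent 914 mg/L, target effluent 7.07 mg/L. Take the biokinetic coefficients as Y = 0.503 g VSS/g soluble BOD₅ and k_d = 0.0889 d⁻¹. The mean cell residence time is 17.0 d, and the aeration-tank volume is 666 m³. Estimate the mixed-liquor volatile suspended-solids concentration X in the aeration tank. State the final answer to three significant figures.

X ≈ 5190 mg/L

From V·X·(1 + k_d·θ_c) = Y·Q·(S₀ − S)·θ_c: X = 0.503 × 1120 × (914 − 7.07) × 17.0 / [666 × (1 + 0.0889 × 17.0)] = 5193 mg/L.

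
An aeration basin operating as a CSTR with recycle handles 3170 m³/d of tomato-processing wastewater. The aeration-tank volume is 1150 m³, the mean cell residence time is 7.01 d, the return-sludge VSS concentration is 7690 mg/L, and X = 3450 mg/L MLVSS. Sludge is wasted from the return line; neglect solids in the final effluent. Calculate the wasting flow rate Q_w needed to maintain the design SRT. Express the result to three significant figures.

Wasting from the return line (neglecting effluent solids): Q_w = V·X / (θ_c·X_r) = 1150 × 3450 / (7.01 × 7690) = 73.60 m³/d.

Q_w ≈ 73.6 m³/d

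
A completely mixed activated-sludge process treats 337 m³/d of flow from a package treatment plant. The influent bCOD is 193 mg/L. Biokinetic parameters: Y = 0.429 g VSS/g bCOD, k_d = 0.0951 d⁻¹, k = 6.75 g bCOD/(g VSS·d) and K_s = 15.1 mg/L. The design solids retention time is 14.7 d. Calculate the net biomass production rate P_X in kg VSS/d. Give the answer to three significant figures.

From the Monod/SRT balance for a CMAS, S = K_s·(1+k_d θ_c)/[θ_c·(Y k − k_d) − 1] = 15.1 × (1 + 0.0951 × 14.7) / [14.7 × (0.429 × 6.75 − 0.0951) − 1] = 36.21 / 40.17 = 0.9014 mg/L.
Correct the yield for decay: Y_obs = Y/(1 + k_d θ_c) = 0.429 / (1 + 0.0951 × 14.7) = 0.429 / 2.398 = 0.1789.
Q·(S₀ − S) = 337 × (193 − 0.901) × 10⁻³ = 64.74 kg/d removed.
Biomass produced: P_X = Y_obs·Q·ΔS = 0.1789 × 64.74 ≈ 11.58 kg VSS/d.

P_X ≈ 11.6 kg VSS/d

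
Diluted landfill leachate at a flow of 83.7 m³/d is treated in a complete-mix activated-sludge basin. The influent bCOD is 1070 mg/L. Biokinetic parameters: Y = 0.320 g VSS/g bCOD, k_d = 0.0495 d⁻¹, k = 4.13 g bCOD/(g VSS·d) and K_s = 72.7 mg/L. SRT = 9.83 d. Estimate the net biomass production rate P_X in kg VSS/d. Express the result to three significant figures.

For a completely mixed reactor with recycle the Lawrence–McCarty relation gives S = K_s·(1 + k_d·θ_c) / [θ_c·(Y·k − k_d) − 1] = 72.7 × (1 + 0.0495 × 9.83) / [9.83 × (0.320 × 4.13 − 0.0495) − 1] = 108.1 / 11.50 = 9.394 mg/L.
Y_obs = Y / (1 + k_d θ_c) = 0.320 / (1 + 0.0495 × 9.83) = 0.320 / 1.487 = 0.2153.
Q·(S₀ − S) = 83.7 × (1070 − 9.39) × 10⁻³ = 88.77 kg/d removed.
Net biomass production P_X = Y_obs × Q·(S₀ − S) = 0.2153 × 88.77 = 19.11 kg VSS/d.

P_X ≈ 19.1 kg VSS/d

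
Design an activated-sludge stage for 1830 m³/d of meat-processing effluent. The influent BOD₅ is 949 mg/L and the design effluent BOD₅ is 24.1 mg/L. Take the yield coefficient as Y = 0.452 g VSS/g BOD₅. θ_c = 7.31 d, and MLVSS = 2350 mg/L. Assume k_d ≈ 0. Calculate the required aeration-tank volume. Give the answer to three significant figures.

V ≈ 2380 m³

V·X = Y·Q·ΔS·θ_c gives V = 0.452 × 1830 × (949 − 24.1) × 7.31 / 2350 = 2380 m³.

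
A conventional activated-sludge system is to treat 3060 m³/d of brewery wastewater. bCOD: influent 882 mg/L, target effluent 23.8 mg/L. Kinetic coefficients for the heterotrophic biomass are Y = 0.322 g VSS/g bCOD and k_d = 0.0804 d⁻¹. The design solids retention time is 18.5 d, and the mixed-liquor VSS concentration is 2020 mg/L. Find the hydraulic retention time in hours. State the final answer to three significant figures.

τ ≈ 24.4 h

From the SRT design equation V = Y Q (S₀−S) θ_c / [X (1 + k_d θ_c)] = 0.322 × 3060 × (882 − 23.8) × 18.5 / [2020 × (1 + 0.0804 × 18.5)] = 1.56×10^7 / 5025 = 3113 m³.
HRT = V/Q = 3113 m³ / 3060 m³·d⁻¹ = 1.017 d × 24 = 24.42 h.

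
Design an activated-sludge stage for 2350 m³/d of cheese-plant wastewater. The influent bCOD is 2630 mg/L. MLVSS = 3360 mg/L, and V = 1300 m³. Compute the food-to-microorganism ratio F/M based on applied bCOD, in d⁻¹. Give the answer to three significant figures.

F/M ≈ 1.41 d⁻¹

Food-to-microorganism ratio F/M = Q S₀ / (V X) = 2350 × 2630 / (1300 × 3360) = 1.415 d⁻¹.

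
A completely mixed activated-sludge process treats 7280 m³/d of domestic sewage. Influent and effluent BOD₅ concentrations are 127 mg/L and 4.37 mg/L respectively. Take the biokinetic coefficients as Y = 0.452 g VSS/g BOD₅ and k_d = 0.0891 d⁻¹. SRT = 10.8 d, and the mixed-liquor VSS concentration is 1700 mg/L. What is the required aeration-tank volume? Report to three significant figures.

V ≈ 1310 m³

Rearranging the biomass balance for a CMAS with decay, V = Y·Q·ΔS·θ_c / [X·(1+k_d θ_c)] = 0.452 × 7280 × (127 − 4.37) × 10.8 / [1700 × (1 + 0.0891 × 10.8)] = 4.36×10^6 / 3336 = 1306 m³.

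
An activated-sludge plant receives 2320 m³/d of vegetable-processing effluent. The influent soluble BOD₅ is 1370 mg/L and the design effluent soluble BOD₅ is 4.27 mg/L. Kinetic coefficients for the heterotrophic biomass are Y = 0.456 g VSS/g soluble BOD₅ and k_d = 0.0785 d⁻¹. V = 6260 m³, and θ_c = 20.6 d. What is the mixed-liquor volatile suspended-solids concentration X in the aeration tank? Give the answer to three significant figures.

X ≈ 1820 mg/L

Solving the biomass balance for X: X = Y Q (S₀−S) θ_c / [V (1+k_d θ_c)] = 0.456 × 2320 × (1370 − 4.27) × 20.6 / [6260 × (1 + 0.0785 × 20.6)] = 1817 mg/L.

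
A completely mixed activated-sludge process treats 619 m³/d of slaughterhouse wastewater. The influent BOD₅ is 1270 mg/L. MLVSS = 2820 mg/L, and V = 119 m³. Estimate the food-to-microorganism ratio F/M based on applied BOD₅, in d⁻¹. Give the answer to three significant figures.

Food-to-microorganism ratio F/M = Q S₀ / (V X) = 619 × 1270 / (119.0 × 2820) = 2.343 d⁻¹.

F/M ≈ 2.34 d⁻¹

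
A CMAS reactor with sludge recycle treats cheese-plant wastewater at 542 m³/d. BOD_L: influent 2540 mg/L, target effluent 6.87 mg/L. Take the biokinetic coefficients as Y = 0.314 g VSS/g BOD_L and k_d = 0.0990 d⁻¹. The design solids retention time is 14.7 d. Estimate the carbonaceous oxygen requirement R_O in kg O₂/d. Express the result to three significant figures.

R_O ≈ 1120 kg O₂/d

The observed yield is Y_obs = Y/(1 + k_d·θ_c) = 0.314 / (1 + 0.0990 × 14.7) = 0.314 / 2.455 = 0.1279 g VSS per g BOD_L removed.
Mass of BOD_L removed per day: Q(S₀ − S) = 542 × 2533 g/m³ = 1373 kg/d.
Net sludge production P_X = 0.1279 × 1373 = 175.6 kg VSS/d.
Carbonaceous O₂ demand = substrate oxidised − cell-mass equivalent = 1373 − 1.42 × 175.6 = 1124 kg O₂/d.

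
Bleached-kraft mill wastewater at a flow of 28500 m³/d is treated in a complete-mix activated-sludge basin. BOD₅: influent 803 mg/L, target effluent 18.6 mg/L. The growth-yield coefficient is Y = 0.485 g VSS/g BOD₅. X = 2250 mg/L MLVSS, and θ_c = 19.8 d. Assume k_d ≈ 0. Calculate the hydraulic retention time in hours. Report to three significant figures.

V·X = Y·Q·ΔS·θ_c gives V = 0.485 × 28500 × (803 − 18.6) × 19.8 / 2250 = 95413 m³.
τ = V/Q = 95413/28500 = 3.348 d, or 80.35 h.

τ ≈ 80.3 h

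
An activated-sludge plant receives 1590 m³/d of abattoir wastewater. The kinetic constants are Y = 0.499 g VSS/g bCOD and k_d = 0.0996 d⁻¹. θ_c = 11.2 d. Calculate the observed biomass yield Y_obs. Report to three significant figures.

Y_obs ≈ 0.236 g VSS/g bCOD

Y_obs = Y / (1 + k_d θ_c) = 0.499 / (1 + 0.0996 × 11.2) = 0.499 / 2.116 = 0.2359.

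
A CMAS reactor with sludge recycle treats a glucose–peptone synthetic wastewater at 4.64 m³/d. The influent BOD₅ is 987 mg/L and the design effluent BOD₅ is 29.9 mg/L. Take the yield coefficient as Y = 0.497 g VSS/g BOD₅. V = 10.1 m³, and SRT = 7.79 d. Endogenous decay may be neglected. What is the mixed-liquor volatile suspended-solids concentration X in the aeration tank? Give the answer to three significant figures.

X ≈ 1700 mg/L

From V·X = Y·Q·(S₀ − S)·θ_c (decay neglected): X = 0.497 × 4.64 × (987 − 29.9) × 7.79 / 10.1 = 1702 mg/L.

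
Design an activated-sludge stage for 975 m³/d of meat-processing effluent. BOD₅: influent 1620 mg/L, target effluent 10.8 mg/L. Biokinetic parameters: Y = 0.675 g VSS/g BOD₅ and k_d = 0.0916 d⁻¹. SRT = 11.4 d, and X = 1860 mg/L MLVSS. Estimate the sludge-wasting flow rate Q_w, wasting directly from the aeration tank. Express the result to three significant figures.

From the SRT design equation V = Y Q (S₀−S) θ_c / [X (1 + k_d θ_c)] = 0.675 × 975 × (1620 − 10.8) × 11.4 / [1860 × (1 + 0.0916 × 11.4)] = 1.21×10^7 / 3802 = 3175 m³.
For wasting at MLVSS concentration, Q_w = V/θ_c = 3175/11.4 = 278.5 m³/d.

Q_w ≈ 279 m³/d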